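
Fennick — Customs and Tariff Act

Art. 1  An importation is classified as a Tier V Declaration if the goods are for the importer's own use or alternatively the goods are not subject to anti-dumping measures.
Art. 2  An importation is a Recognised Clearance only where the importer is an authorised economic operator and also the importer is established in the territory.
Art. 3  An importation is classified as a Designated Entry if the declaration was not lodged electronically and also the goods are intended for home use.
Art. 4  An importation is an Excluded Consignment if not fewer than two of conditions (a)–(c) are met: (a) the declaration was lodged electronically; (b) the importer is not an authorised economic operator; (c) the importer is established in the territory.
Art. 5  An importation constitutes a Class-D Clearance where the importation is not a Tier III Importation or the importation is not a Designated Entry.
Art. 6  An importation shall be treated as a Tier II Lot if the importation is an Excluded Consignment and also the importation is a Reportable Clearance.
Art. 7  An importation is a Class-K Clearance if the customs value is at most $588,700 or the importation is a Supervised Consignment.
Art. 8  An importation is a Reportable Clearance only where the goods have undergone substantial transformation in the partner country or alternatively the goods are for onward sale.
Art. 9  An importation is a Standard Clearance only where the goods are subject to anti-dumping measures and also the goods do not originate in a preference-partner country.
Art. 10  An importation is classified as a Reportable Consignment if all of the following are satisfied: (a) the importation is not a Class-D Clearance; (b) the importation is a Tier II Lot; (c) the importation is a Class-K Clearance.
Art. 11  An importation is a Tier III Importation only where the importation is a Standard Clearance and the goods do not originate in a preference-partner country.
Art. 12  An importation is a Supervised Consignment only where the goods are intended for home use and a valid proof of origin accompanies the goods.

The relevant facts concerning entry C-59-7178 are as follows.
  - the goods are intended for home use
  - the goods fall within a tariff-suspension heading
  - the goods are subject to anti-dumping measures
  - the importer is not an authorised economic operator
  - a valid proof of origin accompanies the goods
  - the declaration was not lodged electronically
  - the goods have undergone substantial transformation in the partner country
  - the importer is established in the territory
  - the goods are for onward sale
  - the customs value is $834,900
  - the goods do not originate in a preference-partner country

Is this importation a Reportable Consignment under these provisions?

article 9 — Standard Clearance: [the goods are subject to anti-dumping measures? yes] AND [the goods do not originate in a preference-partner country? yes] → satisfied.
article 11 — Tier III Importation: [Standard Clearance (article 9)? yes] AND [the goods do not originate in a preference-partner country? yes] → satisfied.
article 3 — Designated Entry: [the declaration was not lodged electronically? yes] AND [the goods are intended for home use? yes] → satisfied.
article 5 — Class-D Clearance: [not a Tier III Importation (article 11)? no] OR [not a Designated Entry (article 3)? no] → not satisfied.
article 4 — Excluded Consignment: the declaration was lodged electronically? no; the importer is not an authorised economic operator? yes; the importer is established in the territory? yes — 2 of 3 hold (need ≥2) → satisfied.
article 8 — Reportable Clearance: [the goods have undergone substantial transformation in the partner country? yes] OR [the goods are for onward sale? yes] → satisfied.
article 6 — Tier II Lot: [Excluded Consignment (article 4)? yes] AND [Reportable Clearance (article 8)? yes] → satisfied.
article 12 — Supervised Consignment: [the goods are intended for home use? yes] AND [a valid proof of origin accompanies the goods? yes] → satisfied.
article 7 — Class-K Clearance: [customs value: $834,900 ≤ $588,700? no] OR [Supervised Consignment (article 12)? yes] → satisfied.
article 10 — Reportable Consignment: [not a Class-D Clearance (article 5)? yes] AND [Tier II Lot (article 6)? yes] AND [Class-K Clearance (article 7)? yes] → satisfied.

Yes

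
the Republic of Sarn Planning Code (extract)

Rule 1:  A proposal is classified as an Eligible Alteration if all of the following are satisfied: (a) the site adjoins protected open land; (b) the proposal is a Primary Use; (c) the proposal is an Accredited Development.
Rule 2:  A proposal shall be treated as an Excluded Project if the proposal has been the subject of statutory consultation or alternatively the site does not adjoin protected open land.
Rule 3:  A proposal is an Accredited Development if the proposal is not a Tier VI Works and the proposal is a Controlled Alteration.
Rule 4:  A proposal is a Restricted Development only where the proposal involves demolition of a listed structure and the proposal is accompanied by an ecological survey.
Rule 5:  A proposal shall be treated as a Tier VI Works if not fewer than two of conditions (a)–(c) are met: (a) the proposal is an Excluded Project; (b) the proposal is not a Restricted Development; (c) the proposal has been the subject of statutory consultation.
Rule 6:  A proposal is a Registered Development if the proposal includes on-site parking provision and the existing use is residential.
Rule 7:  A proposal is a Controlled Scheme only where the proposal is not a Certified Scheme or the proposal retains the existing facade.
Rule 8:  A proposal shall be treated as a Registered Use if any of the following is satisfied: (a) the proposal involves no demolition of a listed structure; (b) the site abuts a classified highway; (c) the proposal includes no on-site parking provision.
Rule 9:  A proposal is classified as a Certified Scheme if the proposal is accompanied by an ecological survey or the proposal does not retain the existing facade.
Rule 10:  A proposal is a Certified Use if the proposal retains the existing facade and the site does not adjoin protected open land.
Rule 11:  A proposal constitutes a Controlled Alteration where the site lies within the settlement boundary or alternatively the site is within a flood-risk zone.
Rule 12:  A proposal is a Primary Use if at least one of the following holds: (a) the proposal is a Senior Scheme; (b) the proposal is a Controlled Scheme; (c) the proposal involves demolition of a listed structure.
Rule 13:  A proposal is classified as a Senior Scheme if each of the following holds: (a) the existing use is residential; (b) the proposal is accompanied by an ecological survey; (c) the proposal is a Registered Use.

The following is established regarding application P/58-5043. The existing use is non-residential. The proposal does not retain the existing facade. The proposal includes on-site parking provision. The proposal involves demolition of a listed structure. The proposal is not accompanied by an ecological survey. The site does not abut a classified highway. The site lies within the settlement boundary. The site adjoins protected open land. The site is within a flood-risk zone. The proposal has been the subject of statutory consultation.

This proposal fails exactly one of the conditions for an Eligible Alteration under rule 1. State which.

rule 8 — Registered Use: [the proposal involves no demolition of a listed structure? no] OR [the site abuts a classified highway? no] OR [the proposal includes no on-site parking provision? no] → not satisfied.
rule 13 — Senior Scheme: [the existing use is residential? no] AND [the proposal is accompanied by an ecological survey? no] AND [Registered Use (rule 8)? no] → not satisfied.
rule 9 — Certified Scheme: [the proposal is accompanied by an ecological survey? no] OR [the proposal does not retain the existing facade? yes] → satisfied.
rule 7 — Controlled Scheme: [not a Certified Scheme (rule 9)? no] OR [the proposal retains the existing facade? no] → not satisfied.
rule 12 — Primary Use: [Senior Scheme (rule 13)? no] OR [Controlled Scheme (rule 7)? no] OR [the proposal involves demolition of a listed structure? yes] → satisfied.
rule 2 — Excluded Project: [the proposal has been the subject of statutory consultation? yes] OR [the site does not adjoin protected open land? no] → satisfied.
rule 4 — Restricted Development: [the proposal involves demolition of a listed structure? yes] AND [the proposal is accompanied by an ecological survey? no] → not satisfied.
rule 5 — Tier VI Works: Excluded Project (rule 2)? yes; not a Restricted Development (rule 4)? yes; the proposal has been the subject of statutory consultation? yes — 3 of 3 hold (need ≥2) → satisfied.
rule 11 — Controlled Alteration: [the site lies within the settlement boundary? yes] OR [the site is within a flood-risk zone? yes] → satisfied.
rule 3 — Accredited Development: [not a Tier VI Works (rule 5)? no] AND [Controlled Alteration (rule 11)? yes] → not satisfied.
rule 1 — Eligible Alteration: [the site adjoins protected open land? yes] AND [Primary Use (rule 12)? yes] AND [Accredited Development (rule 3)? no] → not satisfied.

Accredited Development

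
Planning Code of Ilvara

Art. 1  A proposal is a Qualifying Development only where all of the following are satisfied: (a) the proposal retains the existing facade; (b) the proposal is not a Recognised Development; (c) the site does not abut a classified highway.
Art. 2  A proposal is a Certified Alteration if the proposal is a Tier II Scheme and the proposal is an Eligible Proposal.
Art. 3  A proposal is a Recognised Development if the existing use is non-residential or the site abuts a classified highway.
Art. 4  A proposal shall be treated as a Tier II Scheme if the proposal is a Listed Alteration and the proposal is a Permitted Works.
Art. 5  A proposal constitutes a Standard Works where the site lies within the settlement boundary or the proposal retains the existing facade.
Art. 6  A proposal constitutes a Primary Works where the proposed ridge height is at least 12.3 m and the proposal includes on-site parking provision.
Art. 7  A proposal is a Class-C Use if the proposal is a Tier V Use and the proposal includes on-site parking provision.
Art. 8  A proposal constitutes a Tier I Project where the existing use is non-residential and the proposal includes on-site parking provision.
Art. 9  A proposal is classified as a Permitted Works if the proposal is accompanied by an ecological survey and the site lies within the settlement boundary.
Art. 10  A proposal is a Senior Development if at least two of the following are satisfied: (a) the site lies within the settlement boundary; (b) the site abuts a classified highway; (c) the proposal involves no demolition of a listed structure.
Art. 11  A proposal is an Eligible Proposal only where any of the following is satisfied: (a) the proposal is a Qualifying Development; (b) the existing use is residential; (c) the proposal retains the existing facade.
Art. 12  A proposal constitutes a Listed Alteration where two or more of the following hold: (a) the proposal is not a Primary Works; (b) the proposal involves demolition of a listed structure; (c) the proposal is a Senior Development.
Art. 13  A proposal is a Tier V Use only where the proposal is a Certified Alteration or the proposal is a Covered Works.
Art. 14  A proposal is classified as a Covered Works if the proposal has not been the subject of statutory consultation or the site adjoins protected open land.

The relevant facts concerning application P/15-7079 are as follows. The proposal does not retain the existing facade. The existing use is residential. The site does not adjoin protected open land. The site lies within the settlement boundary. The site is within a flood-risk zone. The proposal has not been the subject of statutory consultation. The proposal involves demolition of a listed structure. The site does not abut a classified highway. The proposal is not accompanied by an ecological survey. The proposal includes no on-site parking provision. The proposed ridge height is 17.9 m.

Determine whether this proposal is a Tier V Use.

article 6 — Primary Works: [proposed ridge height: 17.9 m ≥ 12.3 m? yes] AND [the proposal includes on-site parking provision? no] → not satisfied.
article 10 — Senior Development: the site lies within the settlement boundary? yes; the site abuts a classified highway? no; the proposal involves no demolition of a listed structure? no — 1 of 3 hold (need ≥2) → not satisfied.
article 12 — Listed Alteration: not a Primary Works (article 6)? yes; the proposal involves demolition of a listed structure? yes; Senior Development (article 10)? no — 2 of 3 hold (need ≥2) → satisfied.
article 9 — Permitted Works: [the proposal is accompanied by an ecological survey? no] AND [the site lies within the settlement boundary? yes] → not satisfied.
article 4 — Tier II Scheme: [Listed Alteration (article 12)? yes] AND [Permitted Works (article 9)? no] → not satisfied.
article 3 — Recognised Development: [the existing use is non-residential? no] OR [the site abuts a classified highway? no] → not satisfied.
article 1 — Qualifying Development: [the proposal retains the existing facade? no] AND [not a Recognised Development (article 3)? yes] AND [the site does not abut a classified highway? yes] → not satisfied.
article 11 — Eligible Proposal: [Qualifying Development (article 1)? no] OR [the existing use is residential? yes] OR [the proposal retains the existing facade? no] → satisfied.
article 2 — Certified Alteration: [Tier II Scheme (article 4)? no] AND [Eligible Proposal (article 11)? yes] → not satisfied.
article 14 — Covered Works: [the proposal has not been the subject of statutory consultation? yes] OR [the site adjoins protected open land? no] → satisfied.
article 13 — Tier V Use: [Certified Alteration (article 2)? no] OR [Covered Works (article 14)? yes] → satisfied.

Yes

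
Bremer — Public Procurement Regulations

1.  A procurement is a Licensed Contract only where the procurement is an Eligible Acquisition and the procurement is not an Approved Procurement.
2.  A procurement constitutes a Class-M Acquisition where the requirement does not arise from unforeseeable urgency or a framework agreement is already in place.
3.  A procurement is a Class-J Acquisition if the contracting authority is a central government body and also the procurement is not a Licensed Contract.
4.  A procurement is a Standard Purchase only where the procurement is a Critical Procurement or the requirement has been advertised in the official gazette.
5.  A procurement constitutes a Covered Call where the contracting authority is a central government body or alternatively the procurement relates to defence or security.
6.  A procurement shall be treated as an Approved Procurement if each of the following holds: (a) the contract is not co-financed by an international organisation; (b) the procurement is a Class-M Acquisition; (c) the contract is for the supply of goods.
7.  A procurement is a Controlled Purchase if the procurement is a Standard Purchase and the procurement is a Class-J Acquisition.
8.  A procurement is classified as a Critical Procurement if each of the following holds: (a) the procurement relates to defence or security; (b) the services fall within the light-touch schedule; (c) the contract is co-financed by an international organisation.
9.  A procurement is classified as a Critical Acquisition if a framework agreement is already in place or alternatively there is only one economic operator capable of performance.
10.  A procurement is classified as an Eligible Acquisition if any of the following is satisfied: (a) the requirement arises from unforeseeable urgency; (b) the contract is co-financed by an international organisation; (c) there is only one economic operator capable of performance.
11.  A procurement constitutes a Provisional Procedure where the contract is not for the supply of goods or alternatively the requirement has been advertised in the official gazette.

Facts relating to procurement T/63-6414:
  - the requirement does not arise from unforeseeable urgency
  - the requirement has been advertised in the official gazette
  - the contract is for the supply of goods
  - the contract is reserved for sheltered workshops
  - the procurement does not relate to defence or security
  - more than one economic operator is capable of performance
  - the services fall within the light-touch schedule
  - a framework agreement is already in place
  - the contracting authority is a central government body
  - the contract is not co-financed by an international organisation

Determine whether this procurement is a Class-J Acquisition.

paragraph 10 — Eligible Acquisition: [the requirement arises from unforeseeable urgency? no] OR [the contract is co-financed by an international organisation? no] OR [there is only one economic operator capable of performance? no] → not satisfied.
paragraph 2 — Class-M Acquisition: [the requirement does not arise from unforeseeable urgency? yes] OR [a framework agreement is already in place? yes] → satisfied.
paragraph 6 — Approved Procurement: [the contract is not co-financed by an international organisation? yes] AND [Class-M Acquisition (paragraph 2)? yes] AND [the contract is for the supply of goods? yes] → satisfied.
paragraph 1 — Licensed Contract: [Eligible Acquisition (paragraph 10)? no] AND [not an Approved Procurement (paragraph 6)? no] → not satisfied.
paragraph 3 — Class-J Acquisition: [the contracting authority is a central government body? yes] AND [not a Licensed Contract (paragraph 1)? yes] → satisfied.

Yes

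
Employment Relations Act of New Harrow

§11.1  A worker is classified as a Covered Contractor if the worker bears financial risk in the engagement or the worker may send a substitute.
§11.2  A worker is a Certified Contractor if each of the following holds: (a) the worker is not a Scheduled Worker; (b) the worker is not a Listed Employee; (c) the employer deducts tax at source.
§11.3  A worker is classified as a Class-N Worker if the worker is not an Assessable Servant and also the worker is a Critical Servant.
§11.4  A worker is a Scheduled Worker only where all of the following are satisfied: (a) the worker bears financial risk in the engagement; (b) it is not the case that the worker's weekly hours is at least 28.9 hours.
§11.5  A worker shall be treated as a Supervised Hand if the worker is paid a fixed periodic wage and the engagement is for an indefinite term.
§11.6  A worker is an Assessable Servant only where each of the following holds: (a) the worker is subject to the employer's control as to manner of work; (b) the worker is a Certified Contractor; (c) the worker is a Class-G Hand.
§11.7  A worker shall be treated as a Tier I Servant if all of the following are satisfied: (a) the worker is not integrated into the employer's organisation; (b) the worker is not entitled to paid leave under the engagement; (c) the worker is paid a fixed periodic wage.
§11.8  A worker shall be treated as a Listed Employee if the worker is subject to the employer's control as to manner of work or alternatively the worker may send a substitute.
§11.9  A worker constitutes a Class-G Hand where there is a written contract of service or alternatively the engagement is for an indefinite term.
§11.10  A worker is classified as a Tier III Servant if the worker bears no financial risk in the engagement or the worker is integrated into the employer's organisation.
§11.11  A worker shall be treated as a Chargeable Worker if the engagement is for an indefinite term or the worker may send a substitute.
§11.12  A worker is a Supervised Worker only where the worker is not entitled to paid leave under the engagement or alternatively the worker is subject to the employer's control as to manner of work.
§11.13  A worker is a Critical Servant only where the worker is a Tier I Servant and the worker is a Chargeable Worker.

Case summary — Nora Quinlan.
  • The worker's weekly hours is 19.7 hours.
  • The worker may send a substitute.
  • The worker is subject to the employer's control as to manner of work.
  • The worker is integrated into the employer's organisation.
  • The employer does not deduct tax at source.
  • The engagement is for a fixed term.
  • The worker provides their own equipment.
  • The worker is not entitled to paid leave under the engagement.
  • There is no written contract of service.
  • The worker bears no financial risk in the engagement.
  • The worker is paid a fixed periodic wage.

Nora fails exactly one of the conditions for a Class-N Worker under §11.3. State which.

Critical Servant

§11.4 — Scheduled Worker: [the worker bears financial risk in the engagement? no] AND [worker's weekly hours: 19.7 hours ≥ 28.9 hours? no, so negated condition yes] → not satisfied.
§11.8 — Listed Employee: [the worker is subject to the employer's control as to manner of work? yes] OR [the worker may send a substitute? yes] → satisfied.
§11.2 — Certified Contractor: [not a Scheduled Worker (§11.4)? yes] AND [not a Listed Employee (§11.8)? no] AND [the employer deducts tax at source? no] → not satisfied.
§11.9 — Class-G Hand: [there is a written contract of service? no] OR [the engagement is for an indefinite term? no] → not satisfied.
§11.6 — Assessable Servant: [the worker is subject to the employer's control as to manner of work? yes] AND [Certified Contractor (§11.2)? no] AND [Class-G Hand (§11.9)? no] → not satisfied.
§11.7 — Tier I Servant: [the worker is not integrated into the employer's organisation? no] AND [the worker is not entitled to paid leave under the engagement? yes] AND [the worker is paid a fixed periodic wage? yes] → not satisfied.
§11.11 — Chargeable Worker: [the engagement is for an indefinite term? no] OR [the worker may send a substitute? yes] → satisfied.
§11.13 — Critical Servant: [Tier I Servant (§11.7)? no] AND [Chargeable Worker (§11.11)? yes] → not satisfied.
§11.3 — Class-N Worker: [not an Assessable Servant (§11.6)? yes] AND [Critical Servant (§11.13)? no] → not satisfied.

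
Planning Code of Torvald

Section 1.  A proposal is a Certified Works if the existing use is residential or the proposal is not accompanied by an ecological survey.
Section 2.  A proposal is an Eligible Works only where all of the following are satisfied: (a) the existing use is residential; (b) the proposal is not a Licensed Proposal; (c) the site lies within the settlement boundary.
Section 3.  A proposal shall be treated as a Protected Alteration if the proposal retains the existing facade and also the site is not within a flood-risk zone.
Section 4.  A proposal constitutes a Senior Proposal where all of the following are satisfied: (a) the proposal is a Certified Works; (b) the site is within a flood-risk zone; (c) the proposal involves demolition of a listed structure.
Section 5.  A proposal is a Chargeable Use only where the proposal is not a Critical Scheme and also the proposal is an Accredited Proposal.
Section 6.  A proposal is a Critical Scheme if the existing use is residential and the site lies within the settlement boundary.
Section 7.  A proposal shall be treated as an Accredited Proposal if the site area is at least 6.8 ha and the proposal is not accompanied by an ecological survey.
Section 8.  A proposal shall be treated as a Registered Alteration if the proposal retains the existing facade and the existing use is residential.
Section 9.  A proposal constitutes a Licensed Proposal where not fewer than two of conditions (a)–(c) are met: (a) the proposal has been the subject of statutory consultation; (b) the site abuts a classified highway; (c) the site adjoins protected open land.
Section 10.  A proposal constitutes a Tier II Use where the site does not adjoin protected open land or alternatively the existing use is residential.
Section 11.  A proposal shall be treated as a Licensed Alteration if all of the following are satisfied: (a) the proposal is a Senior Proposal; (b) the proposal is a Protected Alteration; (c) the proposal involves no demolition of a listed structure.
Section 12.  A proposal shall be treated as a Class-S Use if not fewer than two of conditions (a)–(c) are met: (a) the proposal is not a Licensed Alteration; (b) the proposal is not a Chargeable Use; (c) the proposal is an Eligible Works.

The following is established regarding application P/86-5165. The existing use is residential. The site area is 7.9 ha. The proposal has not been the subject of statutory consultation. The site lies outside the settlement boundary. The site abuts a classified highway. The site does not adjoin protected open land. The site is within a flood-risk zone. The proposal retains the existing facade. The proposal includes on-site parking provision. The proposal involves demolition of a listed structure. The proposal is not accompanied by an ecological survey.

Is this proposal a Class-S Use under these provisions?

section 1 — Certified Works: [the existing use is residential? yes] OR [the proposal is not accompanied by an ecological survey? yes] → satisfied.
section 4 — Senior Proposal: [Certified Works (section 1)? yes] AND [the site is within a flood-risk zone? yes] AND [the proposal involves demolition of a listed structure? yes] → satisfied.
section 3 — Protected Alteration: [the proposal retains the existing facade? yes] AND [the site is not within a flood-risk zone? no] → not satisfied.
section 11 — Licensed Alteration: [Senior Proposal (section 4)? yes] AND [Protected Alteration (section 3)? no] AND [the proposal involves no demolition of a listed structure? no] → not satisfied.
section 6 — Critical Scheme: [the existing use is residential? yes] AND [the site lies within the settlement boundary? no] → not satisfied.
section 7 — Accredited Proposal: [site area: 7.9 ha ≥ 6.8 ha? yes] AND [the proposal is not accompanied by an ecological survey? yes] → satisfied.
section 5 — Chargeable Use: [not a Critical Scheme (section 6)? yes] AND [Accredited Proposal (section 7)? yes] → satisfied.
section 9 — Licensed Proposal: the proposal has been the subject of statutory consultation? no; the site abuts a classified highway? yes; the site adjoins protected open land? no — 1 of 3 hold (need ≥2) → not satisfied.
section 2 — Eligible Works: [the existing use is residential? yes] AND [not a Licensed Proposal (section 9)? yes] AND [the site lies within the settlement boundary? no] → not satisfied.
section 12 — Class-S Use: not a Licensed Alteration (section 11)? yes; not a Chargeable Use (section 5)? no; Eligible Works (section 2)? no — 1 of 3 hold (need ≥2) → not satisfied.

No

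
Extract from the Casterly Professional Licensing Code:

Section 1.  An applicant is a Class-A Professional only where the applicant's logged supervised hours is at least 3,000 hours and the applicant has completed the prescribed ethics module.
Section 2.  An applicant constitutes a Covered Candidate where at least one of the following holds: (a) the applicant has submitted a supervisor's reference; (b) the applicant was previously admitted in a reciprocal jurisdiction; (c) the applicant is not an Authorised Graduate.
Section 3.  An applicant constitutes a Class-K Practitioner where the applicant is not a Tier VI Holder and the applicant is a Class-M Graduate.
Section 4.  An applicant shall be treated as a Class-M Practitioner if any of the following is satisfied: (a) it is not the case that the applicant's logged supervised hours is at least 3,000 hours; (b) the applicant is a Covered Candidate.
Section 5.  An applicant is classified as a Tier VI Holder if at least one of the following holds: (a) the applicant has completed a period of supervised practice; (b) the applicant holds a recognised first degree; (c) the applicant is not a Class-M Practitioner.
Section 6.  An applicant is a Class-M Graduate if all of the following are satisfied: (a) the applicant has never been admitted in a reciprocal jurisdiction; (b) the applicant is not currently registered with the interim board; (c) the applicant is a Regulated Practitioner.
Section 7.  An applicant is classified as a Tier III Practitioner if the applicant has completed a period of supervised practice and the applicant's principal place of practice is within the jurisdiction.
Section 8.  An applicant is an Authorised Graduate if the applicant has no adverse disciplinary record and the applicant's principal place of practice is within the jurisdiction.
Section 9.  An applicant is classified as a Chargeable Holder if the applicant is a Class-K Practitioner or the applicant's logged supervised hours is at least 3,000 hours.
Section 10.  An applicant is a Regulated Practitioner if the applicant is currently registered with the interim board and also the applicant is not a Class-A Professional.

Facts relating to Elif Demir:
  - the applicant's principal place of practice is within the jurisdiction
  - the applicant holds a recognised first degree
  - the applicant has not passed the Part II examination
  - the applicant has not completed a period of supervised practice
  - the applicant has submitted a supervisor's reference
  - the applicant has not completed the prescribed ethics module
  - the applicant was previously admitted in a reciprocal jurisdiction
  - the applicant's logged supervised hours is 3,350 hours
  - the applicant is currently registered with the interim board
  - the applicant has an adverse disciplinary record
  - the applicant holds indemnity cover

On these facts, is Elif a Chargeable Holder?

section 8 — Authorised Graduate: [the applicant has no adverse disciplinary record? no] AND [the applicant's principal place of practice is within the jurisdiction? yes] → not satisfied.
section 2 — Covered Candidate: [the applicant has submitted a supervisor's reference? yes] OR [the applicant was previously admitted in a reciprocal jurisdiction? yes] OR [not an Authorised Graduate (section 8)? yes] → satisfied.
section 4 — Class-M Practitioner: [applicant's logged supervised hours: 3,350 hours ≥ 3,000 hours? yes, so negated condition no] OR [Covered Candidate (section 2)? yes] → satisfied.
section 5 — Tier VI Holder: [the applicant has completed a period of supervised practice? no] OR [the applicant holds a recognised first degree? yes] OR [not a Class-M Practitioner (section 4)? no] → satisfied.
section 1 — Class-A Professional: [applicant's logged supervised hours: 3,350 hours ≥ 3,000 hours? yes] AND [the applicant has completed the prescribed ethics module? no] → not satisfied.
section 10 — Regulated Practitioner: [the applicant is currently registered with the interim board? yes] AND [not a Class-A Professional (section 1)? yes] → satisfied.
section 6 — Class-M Graduate: [the applicant has never been admitted in a reciprocal jurisdiction? no] AND [the applicant is not currently registered with the interim board? no] AND [Regulated Practitioner (section 10)? yes] → not satisfied.
section 3 — Class-K Practitioner: [not a Tier VI Holder (section 5)? no] AND [Class-M Graduate (section 6)? no] → not satisfied.
section 9 — Chargeable Holder: [Class-K Practitioner (section 3)? no] OR [applicant's logged supervised hours: 3,350 hours ≥ 3,000 hours? yes] → satisfied.

Yes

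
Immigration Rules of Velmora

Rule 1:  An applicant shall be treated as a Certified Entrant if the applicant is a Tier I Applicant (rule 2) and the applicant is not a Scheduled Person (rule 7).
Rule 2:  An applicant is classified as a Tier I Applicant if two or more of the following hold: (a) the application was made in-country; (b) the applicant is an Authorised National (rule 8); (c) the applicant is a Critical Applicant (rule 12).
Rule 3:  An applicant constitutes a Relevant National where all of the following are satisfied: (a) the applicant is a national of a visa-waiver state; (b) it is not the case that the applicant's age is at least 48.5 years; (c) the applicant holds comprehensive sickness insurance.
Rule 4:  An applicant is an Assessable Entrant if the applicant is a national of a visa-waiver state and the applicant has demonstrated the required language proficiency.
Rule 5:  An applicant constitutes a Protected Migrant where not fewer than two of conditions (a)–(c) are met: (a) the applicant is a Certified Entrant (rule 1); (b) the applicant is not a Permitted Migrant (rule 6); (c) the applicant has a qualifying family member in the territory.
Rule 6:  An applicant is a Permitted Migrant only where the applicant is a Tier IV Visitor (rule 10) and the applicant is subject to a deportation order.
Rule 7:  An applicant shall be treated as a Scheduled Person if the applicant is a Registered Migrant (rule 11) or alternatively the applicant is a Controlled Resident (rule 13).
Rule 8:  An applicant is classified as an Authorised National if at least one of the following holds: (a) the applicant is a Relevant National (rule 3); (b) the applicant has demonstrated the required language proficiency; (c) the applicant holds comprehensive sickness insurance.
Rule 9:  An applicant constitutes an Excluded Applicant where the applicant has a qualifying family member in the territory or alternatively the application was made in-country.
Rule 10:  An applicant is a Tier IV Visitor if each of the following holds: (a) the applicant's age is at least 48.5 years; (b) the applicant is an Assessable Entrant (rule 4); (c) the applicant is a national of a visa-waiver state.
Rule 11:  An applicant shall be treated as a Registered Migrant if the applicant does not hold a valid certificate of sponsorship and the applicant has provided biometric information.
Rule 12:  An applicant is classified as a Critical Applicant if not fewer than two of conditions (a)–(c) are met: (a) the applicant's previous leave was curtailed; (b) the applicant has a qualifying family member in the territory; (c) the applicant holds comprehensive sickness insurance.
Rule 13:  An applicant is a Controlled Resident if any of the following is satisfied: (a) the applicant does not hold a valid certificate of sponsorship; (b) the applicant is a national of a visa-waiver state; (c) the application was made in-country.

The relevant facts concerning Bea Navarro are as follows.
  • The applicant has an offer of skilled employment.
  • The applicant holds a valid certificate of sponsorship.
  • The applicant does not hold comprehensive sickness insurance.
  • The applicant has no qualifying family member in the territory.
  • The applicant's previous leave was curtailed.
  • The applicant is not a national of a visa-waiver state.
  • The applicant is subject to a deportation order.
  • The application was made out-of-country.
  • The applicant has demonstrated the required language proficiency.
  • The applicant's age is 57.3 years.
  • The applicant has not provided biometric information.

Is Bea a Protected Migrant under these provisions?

Under rule 3: the applicant is a national of a visa-waiver state? no; and applicant's age: 57.3 years ≥ 48.5 years? yes, so negated condition no; and the applicant holds comprehensive sickness insurance? no. So the applicant is not a Relevant National.
Under rule 8: Relevant National (rule 3)? no; or the applicant has demonstrated the required language proficiency? yes; or the applicant holds comprehensive sickness insurance? no. So the applicant is an Authorised National.
Under rule 12: the applicant's previous leave was curtailed? yes; the applicant has a qualifying family member in the territory? no; the applicant holds comprehensive sickness insurance? no — 1 of 3 hold (need ≥2) → not satisfied.
Under rule 2: the application was made in-country? no; Authorised National (rule 8)? yes; Critical Applicant (rule 12)? no — 1 of 3 hold (need ≥2) → not satisfied.
Under rule 11: the applicant does not hold a valid certificate of sponsorship? no; and the applicant has provided biometric information? no. So the applicant is not a Registered Migrant.
Under rule 13: the applicant does not hold a valid certificate of sponsorship? no; or the applicant is a national of a visa-waiver state? no; or the application was made in-country? no. So the applicant is not a Controlled Resident.
Under rule 7: Registered Migrant (rule 11)? no; or Controlled Resident (rule 13)? no. So the applicant is not a Scheduled Person.
Under rule 1: Tier I Applicant (rule 2)? no; and not a Scheduled Person (rule 7)? yes. So the applicant is not a Certified Entrant.
Under rule 4: the applicant is a national of a visa-waiver state? no; and the applicant has demonstrated the required language proficiency? yes. So the applicant is not an Assessable Entrant.
Under rule 10: applicant's age: 57.3 years ≥ 48.5 years? yes; and Assessable Entrant (rule 4)? no; and the applicant is a national of a visa-waiver state? no. So the applicant is not a Tier IV Visitor.
Under rule 6: Tier IV Visitor (rule 10)? no; and the applicant is subject to a deportation order? yes. So the applicant is not a Permitted Migrant.
Under rule 5: Certified Entrant (rule 1)? no; not a Permitted Migrant (rule 6)? yes; the applicant has a qualifying family member in the territory? no — 1 of 3 hold (need ≥2) → not satisfied.

No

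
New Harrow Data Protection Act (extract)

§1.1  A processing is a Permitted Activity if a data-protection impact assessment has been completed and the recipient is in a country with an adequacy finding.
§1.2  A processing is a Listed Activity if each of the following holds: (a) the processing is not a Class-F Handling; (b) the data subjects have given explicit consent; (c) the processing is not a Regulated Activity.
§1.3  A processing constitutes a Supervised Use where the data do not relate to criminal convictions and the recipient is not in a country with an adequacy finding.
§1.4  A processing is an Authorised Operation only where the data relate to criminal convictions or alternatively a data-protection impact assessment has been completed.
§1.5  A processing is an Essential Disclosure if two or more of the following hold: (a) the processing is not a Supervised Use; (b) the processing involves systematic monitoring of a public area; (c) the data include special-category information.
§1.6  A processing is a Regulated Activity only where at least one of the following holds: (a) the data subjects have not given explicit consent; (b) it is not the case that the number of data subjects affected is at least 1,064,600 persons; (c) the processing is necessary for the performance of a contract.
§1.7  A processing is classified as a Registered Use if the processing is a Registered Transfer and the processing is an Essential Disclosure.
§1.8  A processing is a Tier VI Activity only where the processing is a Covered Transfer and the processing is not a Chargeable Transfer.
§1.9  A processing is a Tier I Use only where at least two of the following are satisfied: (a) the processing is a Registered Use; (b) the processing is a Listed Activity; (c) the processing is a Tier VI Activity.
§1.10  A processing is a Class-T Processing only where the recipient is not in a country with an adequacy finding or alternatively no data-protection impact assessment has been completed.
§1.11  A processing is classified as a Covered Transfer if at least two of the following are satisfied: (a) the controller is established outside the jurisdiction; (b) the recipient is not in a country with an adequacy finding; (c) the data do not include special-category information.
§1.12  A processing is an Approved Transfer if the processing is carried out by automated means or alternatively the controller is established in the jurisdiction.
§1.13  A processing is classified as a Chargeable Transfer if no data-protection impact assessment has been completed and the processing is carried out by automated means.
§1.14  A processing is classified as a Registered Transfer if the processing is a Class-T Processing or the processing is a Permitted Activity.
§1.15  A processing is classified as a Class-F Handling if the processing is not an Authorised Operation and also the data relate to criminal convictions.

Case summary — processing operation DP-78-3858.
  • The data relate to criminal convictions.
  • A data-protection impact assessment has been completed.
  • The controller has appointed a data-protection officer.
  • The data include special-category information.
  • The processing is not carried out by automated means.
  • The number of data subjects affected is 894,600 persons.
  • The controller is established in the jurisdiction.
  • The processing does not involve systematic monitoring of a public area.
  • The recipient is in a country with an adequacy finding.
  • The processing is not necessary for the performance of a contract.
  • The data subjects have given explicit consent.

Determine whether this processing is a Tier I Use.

§1.10 — Class-T Processing: [the recipient is not in a country with an adequacy finding? no] OR [no data-protection impact assessment has been completed? no] → not satisfied.
§1.1 — Permitted Activity: [a data-protection impact assessment has been completed? yes] AND [the recipient is in a country with an adequacy finding? yes] → satisfied.
§1.14 — Registered Transfer: [Class-T Processing (§1.10)? no] OR [Permitted Activity (§1.1)? yes] → satisfied.
§1.3 — Supervised Use: [the data do not relate to criminal convictions? no] AND [the recipient is not in a country with an adequacy finding? no] → not satisfied.
§1.5 — Essential Disclosure: not a Supervised Use (§1.3)? yes; the processing involves systematic monitoring of a public area? no; the data include special-category information? yes — 2 of 3 hold (need ≥2) → satisfied.
§1.7 — Registered Use: [Registered Transfer (§1.14)? yes] AND [Essential Disclosure (§1.5)? yes] → satisfied.
§1.4 — Authorised Operation: [the data relate to criminal convictions? yes] OR [a data-protection impact assessment has been completed? yes] → satisfied.
§1.15 — Class-F Handling: [not an Authorised Operation (§1.4)? no] AND [the data relate to criminal convictions? yes] → not satisfied.
§1.6 — Regulated Activity: [the data subjects have not given explicit consent? no] OR [number of data subjects affected: 894,600 persons ≥ 1,064,600 persons? no, so negated condition yes] OR [the processing is necessary for the performance of a contract? no] → satisfied.
§1.2 — Listed Activity: [not a Class-F Handling (§1.15)? yes] AND [the data subjects have given explicit consent? yes] AND [not a Regulated Activity (§1.6)? no] → not satisfied.
§1.11 — Covered Transfer: the controller is established outside the jurisdiction? no; the recipient is not in a country with an adequacy finding? no; the data do not include special-category information? no — 0 of 3 hold (need ≥2) → not satisfied.
§1.13 — Chargeable Transfer: [no data-protection impact assessment has been completed? no] AND [the processing is carried out by automated means? no] → not satisfied.
§1.8 — Tier VI Activity: [Covered Transfer (§1.11)? no] AND [not a Chargeable Transfer (§1.13)? yes] → not satisfied.
§1.9 — Tier I Use: Registered Use (§1.7)? yes; Listed Activity (§1.2)? no; Tier VI Activity (§1.8)? no — 1 of 3 hold (need ≥2) → not satisfied.

No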